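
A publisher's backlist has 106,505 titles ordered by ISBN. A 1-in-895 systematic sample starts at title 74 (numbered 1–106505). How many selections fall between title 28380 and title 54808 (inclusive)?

k = 895
First selection ≥ 28380: 74 + ⌈(28380−74)/895⌉·895 = 74 + 32×895 = 28714
Last selection ≤ 54808: 74 + ⌊(54808−74)/895⌋·895 = 74 + 61×895 = 54669
Count = 61 − 32 + 1 = 30

30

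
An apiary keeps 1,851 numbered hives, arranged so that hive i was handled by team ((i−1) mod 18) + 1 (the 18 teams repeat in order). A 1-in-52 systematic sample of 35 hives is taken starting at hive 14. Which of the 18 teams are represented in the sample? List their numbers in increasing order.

2, 4, 6, 8, 10, 12, 14, 16, 18

Consecutive selections differ by k = 52, so their team numbers differ by 52 mod 18 = 16.
gcd(52, 18) = 2, so the sample visits 18/2 = 9 distinct residues mod 18.
Start 14 is team 14; the teams hit are 2, 4, 6, 8, 10, 12, 14, 16, 18.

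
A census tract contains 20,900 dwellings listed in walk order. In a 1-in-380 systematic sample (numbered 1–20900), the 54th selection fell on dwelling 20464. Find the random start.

324

k = 380
r = 20464 − (54−1)×380 = 20464 − 20140 = 324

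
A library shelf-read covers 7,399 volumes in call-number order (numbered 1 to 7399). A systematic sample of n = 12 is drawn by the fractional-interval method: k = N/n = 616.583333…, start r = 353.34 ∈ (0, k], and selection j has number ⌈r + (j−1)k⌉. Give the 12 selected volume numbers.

j=1: r + 0k = 353.34 → ⌈·⌉ = 354
j=2: r + 1k = 969.923333… → ⌈·⌉ = 970
j=3: r + 2k = 1586.506666… → ⌈·⌉ = 1587
j=4: r + 3k = 2203.09 → ⌈·⌉ = 2204
j=5: r + 4k = 2819.673333… → ⌈·⌉ = 2820
j=6: r + 5k = 3436.256666… → ⌈·⌉ = 3437
j=7: r + 6k = 4052.84 → ⌈·⌉ = 4053
j=8: r + 7k = 4669.423333… → ⌈·⌉ = 4670
j=9: r + 8k = 5286.006666… → ⌈·⌉ = 5287
j=10: r + 9k = 5902.59 → ⌈·⌉ = 5903
j=11: r + 10k = 6519.173333… → ⌈·⌉ = 6520
j=12: r + 11k = 7135.756666… → ⌈·⌉ = 7136

354, 970, 1587, 2204, 2820, 3437, 4053, 4670, 5287, 5903, 6520, 7136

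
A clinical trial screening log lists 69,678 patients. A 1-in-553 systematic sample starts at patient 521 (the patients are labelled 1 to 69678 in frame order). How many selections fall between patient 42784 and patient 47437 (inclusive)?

k = 553
First selection ≥ 42784: 521 + ⌈(42784−521)/553⌉·553 = 521 + 77×553 = 43102
Last selection ≤ 47437: 521 + ⌊(47437−521)/553⌋·553 = 521 + 84×553 = 46973
Count = 84 − 77 + 1 = 8

8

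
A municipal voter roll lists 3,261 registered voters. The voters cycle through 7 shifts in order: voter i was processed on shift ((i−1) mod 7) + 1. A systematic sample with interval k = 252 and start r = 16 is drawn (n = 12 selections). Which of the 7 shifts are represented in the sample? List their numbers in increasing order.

2

Consecutive selections differ by k = 252, so their shift numbers differ by 252 mod 7 = 0.
gcd(252, 7) = 7, so the sample visits 7/7 = 1 distinct residues mod 7.
Start 16 is shift 2; the shifts hit are 2.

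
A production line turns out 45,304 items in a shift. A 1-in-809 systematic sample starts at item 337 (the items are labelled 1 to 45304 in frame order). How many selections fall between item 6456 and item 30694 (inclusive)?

30

k = 809
First selection ≥ 6456: 337 + ⌈(6456−337)/809⌉·809 = 337 + 8×809 = 6809
Last selection ≤ 30694: 337 + ⌊(30694−337)/809⌋·809 = 337 + 37×809 = 30270
Count = 37 − 8 + 1 = 30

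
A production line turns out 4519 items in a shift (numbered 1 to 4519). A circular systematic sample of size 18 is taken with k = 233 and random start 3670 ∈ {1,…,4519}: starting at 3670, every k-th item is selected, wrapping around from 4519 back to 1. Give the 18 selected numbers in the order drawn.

3670, 3903, 4136, 4369, 83, 316, 549, 782, 1015, 1248, 1481, 1714, 1947, 2180, 2413, 2646, 2879, 3112

Selection 1: 3670
Selection 2: 3670 + 233 = 3903
Selection 3: 3903 + 233 = 4136
Selection 4: 4136 + 233 = 4369
Selection 5: 4369 + 233 = 4602 → 4602 − 4519 = 83
Selection 6: 83 + 233 = 316
Selection 7: 316 + 233 = 549
Selection 8: 549 + 233 = 782
Selection 9: 782 + 233 = 1015
Selection 10: 1015 + 233 = 1248
Selection 11: 1248 + 233 = 1481
Selection 12: 1481 + 233 = 1714
Selection 13: 1714 + 233 = 1947
Selection 14: 1947 + 233 = 2180
Selection 15: 2180 + 233 = 2413
Selection 16: 2413 + 233 = 2646
Selection 17: 2646 + 233 = 2879
Selection 18: 2879 + 233 = 3112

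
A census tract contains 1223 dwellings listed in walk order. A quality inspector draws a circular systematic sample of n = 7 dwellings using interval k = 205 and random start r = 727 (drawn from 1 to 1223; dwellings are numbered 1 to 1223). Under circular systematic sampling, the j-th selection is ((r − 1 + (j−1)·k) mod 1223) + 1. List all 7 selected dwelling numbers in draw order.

Selection 1: 727
Selection 2: 727 + 205 = 932
Selection 3: 932 + 205 = 1137
Selection 4: 1137 + 205 = 1342 → 1342 − 1223 = 119
Selection 5: 119 + 205 = 324
Selection 6: 324 + 205 = 529
Selection 7: 529 + 205 = 734

727, 932, 1137, 119, 324, 529, 734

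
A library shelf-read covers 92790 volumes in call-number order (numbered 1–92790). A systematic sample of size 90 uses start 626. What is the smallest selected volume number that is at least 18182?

19184

k = 92790/90 = 1031
Steps past start: ⌈(18182 − 626)/1031⌉ = ⌈17556/1031⌉ = 18
Selected volume: 626 + 18×1031 = 19184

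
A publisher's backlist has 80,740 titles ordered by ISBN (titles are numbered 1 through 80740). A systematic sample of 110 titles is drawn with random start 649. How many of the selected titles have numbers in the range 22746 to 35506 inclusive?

17

k = 80740/110 = 734
First selection ≥ 22746: 649 + ⌈(22746−649)/734⌉·734 = 649 + 31×734 = 23403
Last selection ≤ 35506: 649 + ⌊(35506−649)/734⌋·734 = 649 + 47×734 = 35147
Count = 47 − 31 + 1 = 17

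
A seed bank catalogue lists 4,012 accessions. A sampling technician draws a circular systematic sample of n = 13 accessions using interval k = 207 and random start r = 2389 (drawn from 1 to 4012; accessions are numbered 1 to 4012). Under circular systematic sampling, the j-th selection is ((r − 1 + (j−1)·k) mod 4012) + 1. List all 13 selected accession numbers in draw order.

Selection 1: 2389
Selection 2: 2389 + 207 = 2596
Selection 3: 2596 + 207 = 2803
Selection 4: 2803 + 207 = 3010
Selection 5: 3010 + 207 = 3217
Selection 6: 3217 + 207 = 3424
Selection 7: 3424 + 207 = 3631
Selection 8: 3631 + 207 = 3838
Selection 9: 3838 + 207 = 4045 → 4045 − 4012 = 33
Selection 10: 33 + 207 = 240
Selection 11: 240 + 207 = 447
Selection 12: 447 + 207 = 654
Selection 13: 654 + 207 = 861

2389, 2596, 2803, 3010, 3217, 3424, 3631, 3838, 33, 240, 447, 654, 861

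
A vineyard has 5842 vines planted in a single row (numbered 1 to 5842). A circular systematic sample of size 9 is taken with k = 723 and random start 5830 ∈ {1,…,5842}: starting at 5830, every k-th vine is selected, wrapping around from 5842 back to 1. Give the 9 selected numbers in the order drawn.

5830, 711, 1434, 2157, 2880, 3603, 4326, 5049, 5772

Selection 1: 5830
Selection 2: 5830 + 723 = 6553 → 6553 − 5842 = 711
Selection 3: 711 + 723 = 1434
Selection 4: 1434 + 723 = 2157
Selection 5: 2157 + 723 = 2880
Selection 6: 2880 + 723 = 3603
Selection 7: 3603 + 723 = 4326
Selection 8: 4326 + 723 = 5049
Selection 9: 5049 + 723 = 5772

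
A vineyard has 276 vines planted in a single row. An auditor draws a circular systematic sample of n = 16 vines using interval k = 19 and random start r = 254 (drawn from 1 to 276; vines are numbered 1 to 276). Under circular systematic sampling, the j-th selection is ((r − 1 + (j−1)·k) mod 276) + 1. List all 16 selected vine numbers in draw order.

Selection 1: 254
Selection 2: 254 + 19 = 273
Selection 3: 273 + 19 = 292 → 292 − 276 = 16
Selection 4: 16 + 19 = 35
Selection 5: 35 + 19 = 54
Selection 6: 54 + 19 = 73
Selection 7: 73 + 19 = 92
Selection 8: 92 + 19 = 111
Selection 9: 111 + 19 = 130
Selection 10: 130 + 19 = 149
Selection 11: 149 + 19 = 168
Selection 12: 168 + 19 = 187
Selection 13: 187 + 19 = 206
Selection 14: 206 + 19 = 225
Selection 15: 225 + 19 = 244
Selection 16: 244 + 19 = 263

254, 273, 16, 35, 54, 73, 92, 111, 130, 149, 168, 187, 206, 225, 244, 263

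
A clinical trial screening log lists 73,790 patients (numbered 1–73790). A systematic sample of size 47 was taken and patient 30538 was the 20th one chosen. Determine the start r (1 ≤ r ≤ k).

k = 73790/47 = 1570
r = 30538 − (20−1)×1570 = 30538 − 29830 = 708

708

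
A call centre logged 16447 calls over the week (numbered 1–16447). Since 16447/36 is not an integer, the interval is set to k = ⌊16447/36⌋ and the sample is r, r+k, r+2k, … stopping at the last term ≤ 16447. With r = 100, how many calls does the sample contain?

k = ⌊16447/36⌋ = 456
Achieved size = ⌊(16447 − 100)/456⌋ + 1 = ⌊16347/456⌋ + 1 = 35 + 1 = 36
(last selection: 100 + 35×456 = 16060 ≤ 16447; next would be 16516 > 16447)

36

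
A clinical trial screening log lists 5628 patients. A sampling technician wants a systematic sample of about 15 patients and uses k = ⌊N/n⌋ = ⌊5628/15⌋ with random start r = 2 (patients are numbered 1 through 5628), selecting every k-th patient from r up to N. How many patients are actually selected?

k = ⌊5628/15⌋ = 375
Achieved size = ⌊(5628 − 2)/375⌋ + 1 = ⌊5626/375⌋ + 1 = 15 + 1 = 16
(last selection: 2 + 15×375 = 5627 ≤ 5628; next would be 6002 > 5628)

16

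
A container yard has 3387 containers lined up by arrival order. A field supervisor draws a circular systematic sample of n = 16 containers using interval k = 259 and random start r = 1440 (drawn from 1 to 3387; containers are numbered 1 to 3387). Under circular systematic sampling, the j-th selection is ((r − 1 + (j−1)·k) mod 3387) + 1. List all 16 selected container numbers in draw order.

1440, 1699, 1958, 2217, 2476, 2735, 2994, 3253, 125, 384, 643, 902, 1161, 1420, 1679, 1938

Selection 1: 1440
Selection 2: 1440 + 259 = 1699
Selection 3: 1699 + 259 = 1958
Selection 4: 1958 + 259 = 2217
Selection 5: 2217 + 259 = 2476
Selection 6: 2476 + 259 = 2735
Selection 7: 2735 + 259 = 2994
Selection 8: 2994 + 259 = 3253
Selection 9: 3253 + 259 = 3512 → 3512 − 3387 = 125
Selection 10: 125 + 259 = 384
Selection 11: 384 + 259 = 643
Selection 12: 643 + 259 = 902
Selection 13: 902 + 259 = 1161
Selection 14: 1161 + 259 = 1420
Selection 15: 1420 + 259 = 1679
Selection 16: 1679 + 259 = 1938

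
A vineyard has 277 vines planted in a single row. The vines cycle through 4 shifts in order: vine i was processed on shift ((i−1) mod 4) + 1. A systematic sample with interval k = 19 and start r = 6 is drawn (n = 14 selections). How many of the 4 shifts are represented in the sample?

Consecutive selections differ by k = 19, so their shift numbers differ by 19 mod 4 = 3.
gcd(19, 4) = 1, so the sample visits 4/1 = 4 distinct residues mod 4.
Start 6 is shift 2; the shifts hit are 1, 2, 3, 4.

4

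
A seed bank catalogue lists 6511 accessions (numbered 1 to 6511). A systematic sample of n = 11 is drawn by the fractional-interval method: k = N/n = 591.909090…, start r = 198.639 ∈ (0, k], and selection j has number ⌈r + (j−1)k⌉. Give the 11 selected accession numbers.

199, 791, 1383, 1975, 2567, 3159, 3751, 4343, 4934, 5526, 6118

j=1: r + 0k = 198.639 → ⌈·⌉ = 199
j=2: r + 1k = 790.548090… → ⌈·⌉ = 791
j=3: r + 2k = 1382.457181… → ⌈·⌉ = 1383
j=4: r + 3k = 1974.366272… → ⌈·⌉ = 1975
j=5: r + 4k = 2566.275363… → ⌈·⌉ = 2567
j=6: r + 5k = 3158.184454… → ⌈·⌉ = 3159
j=7: r + 6k = 3750.093545… → ⌈·⌉ = 3751
j=8: r + 7k = 4342.002636… → ⌈·⌉ = 4343
j=9: r + 8k = 4933.911727… → ⌈·⌉ = 4934
j=10: r + 9k = 5525.820818… → ⌈·⌉ = 5526
j=11: r + 10k = 6117.729909… → ⌈·⌉ = 6118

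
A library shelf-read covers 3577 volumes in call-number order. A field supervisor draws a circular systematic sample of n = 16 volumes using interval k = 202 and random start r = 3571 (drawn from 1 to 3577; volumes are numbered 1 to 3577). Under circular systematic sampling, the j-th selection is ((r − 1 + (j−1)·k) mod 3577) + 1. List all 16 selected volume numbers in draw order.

3571, 196, 398, 600, 802, 1004, 1206, 1408, 1610, 1812, 2014, 2216, 2418, 2620, 2822, 3024

Selection 1: 3571
Selection 2: 3571 + 202 = 3773 → 3773 − 3577 = 196
Selection 3: 196 + 202 = 398
Selection 4: 398 + 202 = 600
Selection 5: 600 + 202 = 802
Selection 6: 802 + 202 = 1004
Selection 7: 1004 + 202 = 1206
Selection 8: 1206 + 202 = 1408
Selection 9: 1408 + 202 = 1610
Selection 10: 1610 + 202 = 1812
Selection 11: 1812 + 202 = 2014
Selection 12: 2014 + 202 = 2216
Selection 13: 2216 + 202 = 2418
Selection 14: 2418 + 202 = 2620
Selection 15: 2620 + 202 = 2822
Selection 16: 2822 + 202 = 3024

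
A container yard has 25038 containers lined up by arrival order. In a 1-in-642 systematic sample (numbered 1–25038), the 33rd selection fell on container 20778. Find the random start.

234

k = 642
r = 20778 − (33−1)×642 = 20778 − 20544 = 234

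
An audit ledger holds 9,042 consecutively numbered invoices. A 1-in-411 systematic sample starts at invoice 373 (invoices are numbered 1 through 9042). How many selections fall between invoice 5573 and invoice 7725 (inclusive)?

5

k = 411
First selection ≥ 5573: 373 + ⌈(5573−373)/411⌉·411 = 373 + 13×411 = 5716
Last selection ≤ 7725: 373 + ⌊(7725−373)/411⌋·411 = 373 + 17×411 = 7360
Count = 17 − 13 + 1 = 5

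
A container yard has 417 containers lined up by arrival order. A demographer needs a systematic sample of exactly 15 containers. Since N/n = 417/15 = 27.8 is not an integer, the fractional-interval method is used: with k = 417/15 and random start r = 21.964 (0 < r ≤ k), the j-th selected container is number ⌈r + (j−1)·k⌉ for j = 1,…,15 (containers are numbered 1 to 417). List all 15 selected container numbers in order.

j=1: r + 0k = 21.964 → ⌈·⌉ = 22
j=2: r + 1k = 49.764 → ⌈·⌉ = 50
j=3: r + 2k = 77.564 → ⌈·⌉ = 78
j=4: r + 3k = 105.364 → ⌈·⌉ = 106
j=5: r + 4k = 133.164 → ⌈·⌉ = 134
j=6: r + 5k = 160.964 → ⌈·⌉ = 161
j=7: r + 6k = 188.764 → ⌈·⌉ = 189
j=8: r + 7k = 216.564 → ⌈·⌉ = 217
j=9: r + 8k = 244.364 → ⌈·⌉ = 245
j=10: r + 9k = 272.164 → ⌈·⌉ = 273
j=11: r + 10k = 299.964 → ⌈·⌉ = 300
j=12: r + 11k = 327.764 → ⌈·⌉ = 328
j=13: r + 12k = 355.564 → ⌈·⌉ = 356
j=14: r + 13k = 383.364 → ⌈·⌉ = 384
j=15: r + 14k = 411.164 → ⌈·⌉ = 412

22, 50, 78, 106, 134, 161, 189, 217, 245, 273, 300, 328, 356, 384, 412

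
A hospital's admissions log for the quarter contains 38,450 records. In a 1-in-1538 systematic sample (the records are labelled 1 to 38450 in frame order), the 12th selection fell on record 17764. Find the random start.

846

k = 1538
r = 17764 − (12−1)×1538 = 17764 − 16918 = 846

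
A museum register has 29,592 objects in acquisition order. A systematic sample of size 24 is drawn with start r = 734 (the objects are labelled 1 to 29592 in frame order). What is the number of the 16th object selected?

19229

k = 29592/24 = 1233
16th selection = r + (16−1)·k = 734 + 15×1233 = 734 + 18495 = 19229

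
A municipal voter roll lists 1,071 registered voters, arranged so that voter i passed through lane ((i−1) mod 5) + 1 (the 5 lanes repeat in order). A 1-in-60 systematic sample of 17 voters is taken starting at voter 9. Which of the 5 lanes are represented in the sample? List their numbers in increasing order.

Consecutive selections differ by k = 60, so their lane numbers differ by 60 mod 5 = 0.
gcd(60, 5) = 5, so the sample visits 5/5 = 1 distinct residues mod 5.
Start 9 is lane 4; the lanes hit are 4.

4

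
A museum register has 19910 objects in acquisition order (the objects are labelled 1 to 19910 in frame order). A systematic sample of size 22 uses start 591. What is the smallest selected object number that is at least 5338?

6021

k = 19910/22 = 905
Steps past start: ⌈(5338 − 591)/905⌉ = ⌈4747/905⌉ = 6
Selected object: 591 + 6×905 = 6021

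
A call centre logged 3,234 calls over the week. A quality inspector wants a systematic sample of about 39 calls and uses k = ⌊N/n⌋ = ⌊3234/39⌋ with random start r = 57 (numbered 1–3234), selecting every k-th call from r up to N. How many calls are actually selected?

k = ⌊3234/39⌋ = 82
Achieved size = ⌊(3234 − 57)/82⌋ + 1 = ⌊3177/82⌋ + 1 = 38 + 1 = 39
(last selection: 57 + 38×82 = 3173 ≤ 3234; next would be 3255 > 3234)

39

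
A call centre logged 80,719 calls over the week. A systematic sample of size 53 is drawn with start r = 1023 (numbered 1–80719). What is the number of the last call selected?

k = 80719/53 = 1523
53rd selection = r + (53−1)·k = 1023 + 52×1523 = 1023 + 79196 = 80219

80219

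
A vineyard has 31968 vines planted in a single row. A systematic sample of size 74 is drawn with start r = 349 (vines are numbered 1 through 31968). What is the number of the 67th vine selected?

k = 31968/74 = 432
67th selection = r + (67−1)·k = 349 + 66×432 = 349 + 28512 = 28861

28861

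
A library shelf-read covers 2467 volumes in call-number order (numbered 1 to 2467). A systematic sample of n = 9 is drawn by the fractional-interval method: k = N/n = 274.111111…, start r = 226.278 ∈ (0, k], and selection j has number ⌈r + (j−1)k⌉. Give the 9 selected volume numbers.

j=1: r + 0k = 226.278 → ⌈·⌉ = 227
j=2: r + 1k = 500.389111… → ⌈·⌉ = 501
j=3: r + 2k = 774.500222… → ⌈·⌉ = 775
j=4: r + 3k = 1048.611333… → ⌈·⌉ = 1049
j=5: r + 4k = 1322.722444… → ⌈·⌉ = 1323
j=6: r + 5k = 1596.833555… → ⌈·⌉ = 1597
j=7: r + 6k = 1870.944666… → ⌈·⌉ = 1871
j=8: r + 7k = 2145.055777… → ⌈·⌉ = 2146
j=9: r + 8k = 2419.166888… → ⌈·⌉ = 2420

227, 501, 775, 1049, 1323, 1597, 1871, 2146, 2420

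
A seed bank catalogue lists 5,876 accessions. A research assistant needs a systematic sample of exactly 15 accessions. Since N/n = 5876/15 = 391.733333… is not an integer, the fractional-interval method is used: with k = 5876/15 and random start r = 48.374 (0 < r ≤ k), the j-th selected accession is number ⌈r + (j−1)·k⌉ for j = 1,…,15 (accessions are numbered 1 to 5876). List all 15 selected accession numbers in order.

49, 441, 832, 1224, 1616, 2008, 2399, 2791, 3183, 3574, 3966, 4358, 4750, 5141, 5533

j=1: r + 0k = 48.374 → ⌈·⌉ = 49
j=2: r + 1k = 440.107333… → ⌈·⌉ = 441
j=3: r + 2k = 831.840666… → ⌈·⌉ = 832
j=4: r + 3k = 1223.574 → ⌈·⌉ = 1224
j=5: r + 4k = 1615.307333… → ⌈·⌉ = 1616
j=6: r + 5k = 2007.040666… → ⌈·⌉ = 2008
j=7: r + 6k = 2398.774 → ⌈·⌉ = 2399
j=8: r + 7k = 2790.507333… → ⌈·⌉ = 2791
j=9: r + 8k = 3182.240666… → ⌈·⌉ = 3183
j=10: r + 9k = 3573.974 → ⌈·⌉ = 3574
j=11: r + 10k = 3965.707333… → ⌈·⌉ = 3966
j=12: r + 11k = 4357.440666… → ⌈·⌉ = 4358
j=13: r + 12k = 4749.174 → ⌈·⌉ = 4750
j=14: r + 13k = 5140.907333… → ⌈·⌉ = 5141
j=15: r + 14k = 5532.640666… → ⌈·⌉ = 5533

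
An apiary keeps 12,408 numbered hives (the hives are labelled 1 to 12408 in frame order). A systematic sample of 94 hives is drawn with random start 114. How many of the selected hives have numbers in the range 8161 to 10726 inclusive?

20

k = 12408/94 = 132
First selection ≥ 8161: 114 + ⌈(8161−114)/132⌉·132 = 114 + 61×132 = 8166
Last selection ≤ 10726: 114 + ⌊(10726−114)/132⌋·132 = 114 + 80×132 = 10674
Count = 80 − 61 + 1 = 20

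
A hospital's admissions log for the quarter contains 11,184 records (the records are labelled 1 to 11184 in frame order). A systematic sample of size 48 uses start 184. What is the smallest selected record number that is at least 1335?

k = 11184/48 = 233
Steps past start: ⌈(1335 − 184)/233⌉ = ⌈1151/233⌉ = 5
Selected record: 184 + 5×233 = 1349

1349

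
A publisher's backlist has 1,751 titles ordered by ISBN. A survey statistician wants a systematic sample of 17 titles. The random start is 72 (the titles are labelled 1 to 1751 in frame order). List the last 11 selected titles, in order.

k = N/n = 1751/17 = 103
7th selection = 72 + 6×103 = 690
8th: 690 + 103 = 793
9th: 793 + 103 = 896
10th: 896 + 103 = 999
11th: 999 + 103 = 1102
12th: 1102 + 103 = 1205
13th: 1205 + 103 = 1308
14th: 1308 + 103 = 1411
15th: 1411 + 103 = 1514
16th: 1514 + 103 = 1617
17th: 1617 + 103 = 1720

690, 793, 896, 999, 1102, 1205, 1308, 1411, 1514, 1617, 1720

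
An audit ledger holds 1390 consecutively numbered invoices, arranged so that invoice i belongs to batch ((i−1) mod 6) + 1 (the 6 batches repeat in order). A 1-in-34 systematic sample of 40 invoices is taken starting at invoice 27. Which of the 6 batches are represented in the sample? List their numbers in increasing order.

1, 3, 5

Consecutive selections differ by k = 34, so their batch numbers differ by 34 mod 6 = 4.
gcd(34, 6) = 2, so the sample visits 6/2 = 3 distinct residues mod 6.
Start 27 is batch 3; the batches hit are 1, 3, 5.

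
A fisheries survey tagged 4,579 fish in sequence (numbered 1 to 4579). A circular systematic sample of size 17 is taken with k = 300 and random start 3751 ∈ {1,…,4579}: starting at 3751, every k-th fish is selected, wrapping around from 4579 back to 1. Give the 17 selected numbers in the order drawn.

Selection 1: 3751
Selection 2: 3751 + 300 = 4051
Selection 3: 4051 + 300 = 4351
Selection 4: 4351 + 300 = 4651 → 4651 − 4579 = 72
Selection 5: 72 + 300 = 372
Selection 6: 372 + 300 = 672
Selection 7: 672 + 300 = 972
Selection 8: 972 + 300 = 1272
Selection 9: 1272 + 300 = 1572
Selection 10: 1572 + 300 = 1872
Selection 11: 1872 + 300 = 2172
Selection 12: 2172 + 300 = 2472
Selection 13: 2472 + 300 = 2772
Selection 14: 2772 + 300 = 3072
Selection 15: 3072 + 300 = 3372
Selection 16: 3372 + 300 = 3672
Selection 17: 3672 + 300 = 3972

3751, 4051, 4351, 72, 372, 672, 972, 1272, 1572, 1872, 2172, 2472, 2772, 3072, 3372, 3672, 3972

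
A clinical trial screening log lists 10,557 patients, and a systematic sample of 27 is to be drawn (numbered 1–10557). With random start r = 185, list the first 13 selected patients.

k = N/n = 10557/27 = 391
patient 1: 185
patient 2: 185 + 391 = 576
patient 3: 576 + 391 = 967
patient 4: 967 + 391 = 1358
patient 5: 1358 + 391 = 1749
patient 6: 1749 + 391 = 2140
patient 7: 2140 + 391 = 2531
patient 8: 2531 + 391 = 2922
patient 9: 2922 + 391 = 3313
patient 10: 3313 + 391 = 3704
patient 11: 3704 + 391 = 4095
patient 12: 4095 + 391 = 4486
patient 13: 4486 + 391 = 4877

185, 576, 967, 1358, 1749, 2140, 2531, 2922, 3313, 3704, 4095, 4486, 4877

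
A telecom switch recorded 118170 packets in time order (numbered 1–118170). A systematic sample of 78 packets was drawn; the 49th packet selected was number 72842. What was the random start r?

k = 118170/78 = 1515
r = 72842 − (49−1)×1515 = 72842 − 72720 = 122

122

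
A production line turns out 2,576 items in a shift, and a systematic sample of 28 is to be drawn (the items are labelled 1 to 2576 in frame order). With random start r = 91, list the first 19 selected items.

k = N/n = 2576/28 = 92
item 1: 91
item 2: 91 + 92 = 183
item 3: 183 + 92 = 275
item 4: 275 + 92 = 367
item 5: 367 + 92 = 459
item 6: 459 + 92 = 551
item 7: 551 + 92 = 643
item 8: 643 + 92 = 735
item 9: 735 + 92 = 827
item 10: 827 + 92 = 919
item 11: 919 + 92 = 1011
item 12: 1011 + 92 = 1103
item 13: 1103 + 92 = 1195
item 14: 1195 + 92 = 1287
item 15: 1287 + 92 = 1379
item 16: 1379 + 92 = 1471
item 17: 1471 + 92 = 1563
item 18: 1563 + 92 = 1655
item 19: 1655 + 92 = 1747

91, 183, 275, 367, 459, 551, 643, 735, 827, 919, 1011, 1103, 1195, 1287, 1379, 1471, 1563, 1655, 1747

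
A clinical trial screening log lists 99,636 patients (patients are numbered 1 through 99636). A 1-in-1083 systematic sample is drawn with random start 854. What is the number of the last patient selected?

99407

k = 1083
92nd selection = r + (92−1)·k = 854 + 91×1083 = 854 + 98553 = 99407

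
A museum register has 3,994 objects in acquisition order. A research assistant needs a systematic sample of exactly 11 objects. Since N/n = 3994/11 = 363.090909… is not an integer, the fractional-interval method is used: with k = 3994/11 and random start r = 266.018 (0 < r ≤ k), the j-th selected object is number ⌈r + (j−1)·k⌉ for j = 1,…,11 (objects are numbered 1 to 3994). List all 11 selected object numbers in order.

j=1: r + 0k = 266.018 → ⌈·⌉ = 267
j=2: r + 1k = 629.108909… → ⌈·⌉ = 630
j=3: r + 2k = 992.199818… → ⌈·⌉ = 993
j=4: r + 3k = 1355.290727… → ⌈·⌉ = 1356
j=5: r + 4k = 1718.381636… → ⌈·⌉ = 1719
j=6: r + 5k = 2081.472545… → ⌈·⌉ = 2082
j=7: r + 6k = 2444.563454… → ⌈·⌉ = 2445
j=8: r + 7k = 2807.654363… → ⌈·⌉ = 2808
j=9: r + 8k = 3170.745272… → ⌈·⌉ = 3171
j=10: r + 9k = 3533.836181… → ⌈·⌉ = 3534
j=11: r + 10k = 3896.927090… → ⌈·⌉ = 3897

267, 630, 993, 1356, 1719, 2082, 2445, 2808, 3171, 3534, 3897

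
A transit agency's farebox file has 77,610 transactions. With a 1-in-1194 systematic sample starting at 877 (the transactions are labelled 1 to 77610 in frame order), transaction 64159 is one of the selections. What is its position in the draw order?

k = 1194
position = (64159 − 877)/1194 + 1 = 63282/1194 + 1 = 53 + 1 = 54

54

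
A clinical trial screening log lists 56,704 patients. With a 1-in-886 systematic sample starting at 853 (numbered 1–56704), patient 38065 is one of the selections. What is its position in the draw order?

43

k = 886
position = (38065 − 853)/886 + 1 = 37212/886 + 1 = 42 + 1 = 43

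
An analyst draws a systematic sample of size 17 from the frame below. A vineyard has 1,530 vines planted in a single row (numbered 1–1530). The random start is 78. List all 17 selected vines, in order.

k = N/n = 1530/17 = 90
vine 1: 78
vine 2: 78 + 90 = 168
vine 3: 168 + 90 = 258
vine 4: 258 + 90 = 348
vine 5: 348 + 90 = 438
vine 6: 438 + 90 = 528
vine 7: 528 + 90 = 618
vine 8: 618 + 90 = 708
vine 9: 708 + 90 = 798
vine 10: 798 + 90 = 888
vine 11: 888 + 90 = 978
vine 12: 978 + 90 = 1068
vine 13: 1068 + 90 = 1158
vine 14: 1158 + 90 = 1248
vine 15: 1248 + 90 = 1338
vine 16: 1338 + 90 = 1428
vine 17: 1428 + 90 = 1518

78, 168, 258, 348, 438, 528, 618, 708, 798, 888, 978, 1068, 1158, 1248, 1338, 1428, 1518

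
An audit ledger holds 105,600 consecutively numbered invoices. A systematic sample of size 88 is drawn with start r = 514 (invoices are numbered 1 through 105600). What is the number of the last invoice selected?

104914

k = 105600/88 = 1200
88th selection = r + (88−1)·k = 514 + 87×1200 = 514 + 104400 = 104914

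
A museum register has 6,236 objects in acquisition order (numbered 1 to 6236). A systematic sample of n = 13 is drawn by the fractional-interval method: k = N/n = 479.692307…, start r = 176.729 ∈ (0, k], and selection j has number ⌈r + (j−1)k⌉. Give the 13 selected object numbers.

j=1: r + 0k = 176.729 → ⌈·⌉ = 177
j=2: r + 1k = 656.421307… → ⌈·⌉ = 657
j=3: r + 2k = 1136.113615… → ⌈·⌉ = 1137
j=4: r + 3k = 1615.805923… → ⌈·⌉ = 1616
j=5: r + 4k = 2095.498230… → ⌈·⌉ = 2096
j=6: r + 5k = 2575.190538… → ⌈·⌉ = 2576
j=7: r + 6k = 3054.882846… → ⌈·⌉ = 3055
j=8: r + 7k = 3534.575153… → ⌈·⌉ = 3535
j=9: r + 8k = 4014.267461… → ⌈·⌉ = 4015
j=10: r + 9k = 4493.959769… → ⌈·⌉ = 4494
j=11: r + 10k = 4973.652076… → ⌈·⌉ = 4974
j=12: r + 11k = 5453.344384… → ⌈·⌉ = 5454
j=13: r + 12k = 5933.036692… → ⌈·⌉ = 5934

177, 657, 1137, 1616, 2096, 2576, 3055, 3535, 4015, 4494, 4974, 5454, 5934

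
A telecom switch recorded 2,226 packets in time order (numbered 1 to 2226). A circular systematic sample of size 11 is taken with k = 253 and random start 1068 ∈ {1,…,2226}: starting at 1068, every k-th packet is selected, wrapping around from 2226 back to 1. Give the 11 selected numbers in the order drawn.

Selection 1: 1068
Selection 2: 1068 + 253 = 1321
Selection 3: 1321 + 253 = 1574
Selection 4: 1574 + 253 = 1827
Selection 5: 1827 + 253 = 2080
Selection 6: 2080 + 253 = 2333 → 2333 − 2226 = 107
Selection 7: 107 + 253 = 360
Selection 8: 360 + 253 = 613
Selection 9: 613 + 253 = 866
Selection 10: 866 + 253 = 1119
Selection 11: 1119 + 253 = 1372

1068, 1321, 1574, 1827, 2080, 107, 360, 613, 866, 1119, 1372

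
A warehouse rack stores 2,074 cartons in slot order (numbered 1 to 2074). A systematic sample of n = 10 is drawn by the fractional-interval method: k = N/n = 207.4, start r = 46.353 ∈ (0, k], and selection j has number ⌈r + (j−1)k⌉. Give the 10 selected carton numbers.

47, 254, 462, 669, 876, 1084, 1291, 1499, 1706, 1913

j=1: r + 0k = 46.353 → ⌈·⌉ = 47
j=2: r + 1k = 253.753 → ⌈·⌉ = 254
j=3: r + 2k = 461.153 → ⌈·⌉ = 462
j=4: r + 3k = 668.553 → ⌈·⌉ = 669
j=5: r + 4k = 875.953 → ⌈·⌉ = 876
j=6: r + 5k = 1083.353 → ⌈·⌉ = 1084
j=7: r + 6k = 1290.753 → ⌈·⌉ = 1291
j=8: r + 7k = 1498.153 → ⌈·⌉ = 1499
j=9: r + 8k = 1705.553 → ⌈·⌉ = 1706
j=10: r + 9k = 1912.953 → ⌈·⌉ = 1913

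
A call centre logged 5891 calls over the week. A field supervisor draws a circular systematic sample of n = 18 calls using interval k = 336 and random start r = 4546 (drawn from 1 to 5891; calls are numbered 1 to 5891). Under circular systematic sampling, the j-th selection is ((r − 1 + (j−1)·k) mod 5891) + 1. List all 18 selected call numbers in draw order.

Selection 1: 4546
Selection 2: 4546 + 336 = 4882
Selection 3: 4882 + 336 = 5218
Selection 4: 5218 + 336 = 5554
Selection 5: 5554 + 336 = 5890
Selection 6: 5890 + 336 = 6226 → 6226 − 5891 = 335
Selection 7: 335 + 336 = 671
Selection 8: 671 + 336 = 1007
Selection 9: 1007 + 336 = 1343
Selection 10: 1343 + 336 = 1679
Selection 11: 1679 + 336 = 2015
Selection 12: 2015 + 336 = 2351
Selection 13: 2351 + 336 = 2687
Selection 14: 2687 + 336 = 3023
Selection 15: 3023 + 336 = 3359
Selection 16: 3359 + 336 = 3695
Selection 17: 3695 + 336 = 4031
Selection 18: 4031 + 336 = 4367

4546, 4882, 5218, 5554, 5890, 335, 671, 1007, 1343, 1679, 2015, 2351, 2687, 3023, 3359, 3695, 4031, 4367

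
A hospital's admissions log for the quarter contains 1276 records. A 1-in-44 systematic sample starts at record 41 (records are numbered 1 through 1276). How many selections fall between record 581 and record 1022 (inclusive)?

k = 44
First selection ≥ 581: 41 + ⌈(581−41)/44⌉·44 = 41 + 13×44 = 613
Last selection ≤ 1022: 41 + ⌊(1022−41)/44⌋·44 = 41 + 22×44 = 1009
Count = 22 − 13 + 1 = 10

10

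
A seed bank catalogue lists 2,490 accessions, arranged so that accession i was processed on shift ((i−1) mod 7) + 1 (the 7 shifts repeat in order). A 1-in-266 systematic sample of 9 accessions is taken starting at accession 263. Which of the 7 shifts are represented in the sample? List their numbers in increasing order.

Consecutive selections differ by k = 266, so their shift numbers differ by 266 mod 7 = 0.
gcd(266, 7) = 7, so the sample visits 7/7 = 1 distinct residues mod 7.
Start 263 is shift 4; the shifts hit are 4.

4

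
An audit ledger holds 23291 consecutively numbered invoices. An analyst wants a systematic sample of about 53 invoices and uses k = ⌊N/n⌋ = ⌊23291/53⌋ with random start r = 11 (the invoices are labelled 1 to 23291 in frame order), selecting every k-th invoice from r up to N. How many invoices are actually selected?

54

k = ⌊23291/53⌋ = 439
Achieved size = ⌊(23291 − 11)/439⌋ + 1 = ⌊23280/439⌋ + 1 = 53 + 1 = 54
(last selection: 11 + 53×439 = 23278 ≤ 23291; next would be 23717 > 23291)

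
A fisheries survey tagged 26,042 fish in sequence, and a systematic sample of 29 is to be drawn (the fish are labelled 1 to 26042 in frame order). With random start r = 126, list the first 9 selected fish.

126, 1024, 1922, 2820, 3718, 4616, 5514, 6412, 7310

k = N/n = 26042/29 = 898
fish 1: 126
fish 2: 126 + 898 = 1024
fish 3: 1024 + 898 = 1922
fish 4: 1922 + 898 = 2820
fish 5: 2820 + 898 = 3718
fish 6: 3718 + 898 = 4616
fish 7: 4616 + 898 = 5514
fish 8: 5514 + 898 = 6412
fish 9: 6412 + 898 = 7310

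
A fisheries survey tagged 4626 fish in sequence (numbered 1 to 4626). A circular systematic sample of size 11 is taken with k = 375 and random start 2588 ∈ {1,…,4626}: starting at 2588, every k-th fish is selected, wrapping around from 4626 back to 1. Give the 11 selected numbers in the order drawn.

Selection 1: 2588
Selection 2: 2588 + 375 = 2963
Selection 3: 2963 + 375 = 3338
Selection 4: 3338 + 375 = 3713
Selection 5: 3713 + 375 = 4088
Selection 6: 4088 + 375 = 4463
Selection 7: 4463 + 375 = 4838 → 4838 − 4626 = 212
Selection 8: 212 + 375 = 587
Selection 9: 587 + 375 = 962
Selection 10: 962 + 375 = 1337
Selection 11: 1337 + 375 = 1712

2588, 2963, 3338, 3713, 4088, 4463, 212, 587, 962, 1337, 1712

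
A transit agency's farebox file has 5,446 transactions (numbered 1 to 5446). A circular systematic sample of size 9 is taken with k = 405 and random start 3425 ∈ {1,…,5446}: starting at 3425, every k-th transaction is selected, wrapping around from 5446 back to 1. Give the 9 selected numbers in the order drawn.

3425, 3830, 4235, 4640, 5045, 4, 409, 814, 1219

Selection 1: 3425
Selection 2: 3425 + 405 = 3830
Selection 3: 3830 + 405 = 4235
Selection 4: 4235 + 405 = 4640
Selection 5: 4640 + 405 = 5045
Selection 6: 5045 + 405 = 5450 → 5450 − 5446 = 4
Selection 7: 4 + 405 = 409
Selection 8: 409 + 405 = 814
Selection 9: 814 + 405 = 1219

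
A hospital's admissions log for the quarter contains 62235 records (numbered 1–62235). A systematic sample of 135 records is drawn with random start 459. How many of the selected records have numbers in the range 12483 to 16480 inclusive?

k = 62235/135 = 461
First selection ≥ 12483: 459 + ⌈(12483−459)/461⌉·461 = 459 + 27×461 = 12906
Last selection ≤ 16480: 459 + ⌊(16480−459)/461⌋·461 = 459 + 34×461 = 16133
Count = 34 − 27 + 1 = 8

8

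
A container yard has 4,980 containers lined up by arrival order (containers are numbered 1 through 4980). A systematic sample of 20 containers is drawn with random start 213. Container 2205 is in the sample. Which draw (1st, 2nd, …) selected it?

k = 4980/20 = 249
position = (2205 − 213)/249 + 1 = 1992/249 + 1 = 8 + 1 = 9

9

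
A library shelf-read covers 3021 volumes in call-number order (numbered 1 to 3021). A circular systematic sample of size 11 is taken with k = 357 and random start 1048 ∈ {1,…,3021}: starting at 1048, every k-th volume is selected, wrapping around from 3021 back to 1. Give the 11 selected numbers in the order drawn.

1048, 1405, 1762, 2119, 2476, 2833, 169, 526, 883, 1240, 1597

Selection 1: 1048
Selection 2: 1048 + 357 = 1405
Selection 3: 1405 + 357 = 1762
Selection 4: 1762 + 357 = 2119
Selection 5: 2119 + 357 = 2476
Selection 6: 2476 + 357 = 2833
Selection 7: 2833 + 357 = 3190 → 3190 − 3021 = 169
Selection 8: 169 + 357 = 526
Selection 9: 526 + 357 = 883
Selection 10: 883 + 357 = 1240
Selection 11: 1240 + 357 = 1597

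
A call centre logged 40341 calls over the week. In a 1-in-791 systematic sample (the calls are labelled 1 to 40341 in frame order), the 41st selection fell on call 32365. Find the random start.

k = 791
r = 32365 − (41−1)×791 = 32365 − 31640 = 725

725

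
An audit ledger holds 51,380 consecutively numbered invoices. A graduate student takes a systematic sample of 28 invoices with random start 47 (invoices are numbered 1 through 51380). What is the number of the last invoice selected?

49592

k = 51380/28 = 1835
28th selection = r + (28−1)·k = 47 + 27×1835 = 47 + 49545 = 49592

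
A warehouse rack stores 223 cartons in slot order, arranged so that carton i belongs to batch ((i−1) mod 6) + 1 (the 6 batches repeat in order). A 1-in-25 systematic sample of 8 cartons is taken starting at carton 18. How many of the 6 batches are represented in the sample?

6

Consecutive selections differ by k = 25, so their batch numbers differ by 25 mod 6 = 1.
gcd(25, 6) = 1, so the sample visits 6/1 = 6 distinct residues mod 6.
Start 18 is batch 6; the batches hit are 1, 2, 3, 4, 5, 6.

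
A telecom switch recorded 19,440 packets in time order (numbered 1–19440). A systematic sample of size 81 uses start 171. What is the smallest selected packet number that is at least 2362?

2571

k = 19440/81 = 240
Steps past start: ⌈(2362 − 171)/240⌉ = ⌈2191/240⌉ = 10
Selected packet: 171 + 10×240 = 2571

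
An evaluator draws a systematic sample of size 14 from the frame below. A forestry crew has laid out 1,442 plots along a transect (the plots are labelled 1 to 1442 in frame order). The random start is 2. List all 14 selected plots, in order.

2, 105, 208, 311, 414, 517, 620, 723, 826, 929, 1032, 1135, 1238, 1341

k = N/n = 1442/14 = 103
plot 1: 2
plot 2: 2 + 103 = 105
plot 3: 105 + 103 = 208
plot 4: 208 + 103 = 311
plot 5: 311 + 103 = 414
plot 6: 414 + 103 = 517
plot 7: 517 + 103 = 620
plot 8: 620 + 103 = 723
plot 9: 723 + 103 = 826
plot 10: 826 + 103 = 929
plot 11: 929 + 103 = 1032
plot 12: 1032 + 103 = 1135
plot 13: 1135 + 103 = 1238
plot 14: 1238 + 103 = 1341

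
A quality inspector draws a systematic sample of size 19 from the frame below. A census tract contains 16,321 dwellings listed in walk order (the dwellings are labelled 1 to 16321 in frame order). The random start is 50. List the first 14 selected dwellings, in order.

k = N/n = 16321/19 = 859
dwelling 1: 50
dwelling 2: 50 + 859 = 909
dwelling 3: 909 + 859 = 1768
dwelling 4: 1768 + 859 = 2627
dwelling 5: 2627 + 859 = 3486
dwelling 6: 3486 + 859 = 4345
dwelling 7: 4345 + 859 = 5204
dwelling 8: 5204 + 859 = 6063
dwelling 9: 6063 + 859 = 6922
dwelling 10: 6922 + 859 = 7781
dwelling 11: 7781 + 859 = 8640
dwelling 12: 8640 + 859 = 9499
dwelling 13: 9499 + 859 = 10358
dwelling 14: 10358 + 859 = 11217

50, 909, 1768, 2627, 3486, 4345, 5204, 6063, 6922, 7781, 8640, 9499, 10358, 11217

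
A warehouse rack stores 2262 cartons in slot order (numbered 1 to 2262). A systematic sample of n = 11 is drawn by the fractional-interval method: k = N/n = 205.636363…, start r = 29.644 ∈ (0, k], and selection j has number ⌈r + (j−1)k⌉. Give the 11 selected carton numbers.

30, 236, 441, 647, 853, 1058, 1264, 1470, 1675, 1881, 2087

j=1: r + 0k = 29.644 → ⌈·⌉ = 30
j=2: r + 1k = 235.280363… → ⌈·⌉ = 236
j=3: r + 2k = 440.916727… → ⌈·⌉ = 441
j=4: r + 3k = 646.553090… → ⌈·⌉ = 647
j=5: r + 4k = 852.189454… → ⌈·⌉ = 853
j=6: r + 5k = 1057.825818… → ⌈·⌉ = 1058
j=7: r + 6k = 1263.462181… → ⌈·⌉ = 1264
j=8: r + 7k = 1469.098545… → ⌈·⌉ = 1470
j=9: r + 8k = 1674.734909… → ⌈·⌉ = 1675
j=10: r + 9k = 1880.371272… → ⌈·⌉ = 1881
j=11: r + 10k = 2086.007636… → ⌈·⌉ = 2087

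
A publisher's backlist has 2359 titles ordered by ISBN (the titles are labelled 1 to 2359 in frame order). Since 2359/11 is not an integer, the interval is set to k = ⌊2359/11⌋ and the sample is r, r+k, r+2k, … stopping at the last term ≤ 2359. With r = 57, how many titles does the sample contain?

k = ⌊2359/11⌋ = 214
Achieved size = ⌊(2359 − 57)/214⌋ + 1 = ⌊2302/214⌋ + 1 = 10 + 1 = 11
(last selection: 57 + 10×214 = 2197 ≤ 2359; next would be 2411 > 2359)

11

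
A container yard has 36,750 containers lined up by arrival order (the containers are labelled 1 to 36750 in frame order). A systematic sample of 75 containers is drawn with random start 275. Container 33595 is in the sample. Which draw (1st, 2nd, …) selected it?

69

k = 36750/75 = 490
position = (33595 − 275)/490 + 1 = 33320/490 + 1 = 68 + 1 = 69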